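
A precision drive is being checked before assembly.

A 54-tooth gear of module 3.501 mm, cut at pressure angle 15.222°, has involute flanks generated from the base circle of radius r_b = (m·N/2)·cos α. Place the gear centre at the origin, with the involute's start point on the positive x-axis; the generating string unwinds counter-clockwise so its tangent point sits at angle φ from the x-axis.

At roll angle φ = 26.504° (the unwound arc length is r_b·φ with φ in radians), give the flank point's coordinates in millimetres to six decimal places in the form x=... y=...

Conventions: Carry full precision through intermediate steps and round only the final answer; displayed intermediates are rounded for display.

x=100.453436 y=2.945565

recognized (one wheel, involute flank): single-mesh tooth geometry, m = 3.501, N = 54
pitch radius r_p = m·N/2 = 3.501·54/2 = 94.527000
base radius r_b = r_p·cos α = 94.527000·cos 15.222° = 91.210591
roll angle φ = 26.504° = 0.46258206 rad
x = r_b·(cos φ + φ·sin φ) = 100.453436
y = r_b·(sin φ − φ·cos φ) = 2.945565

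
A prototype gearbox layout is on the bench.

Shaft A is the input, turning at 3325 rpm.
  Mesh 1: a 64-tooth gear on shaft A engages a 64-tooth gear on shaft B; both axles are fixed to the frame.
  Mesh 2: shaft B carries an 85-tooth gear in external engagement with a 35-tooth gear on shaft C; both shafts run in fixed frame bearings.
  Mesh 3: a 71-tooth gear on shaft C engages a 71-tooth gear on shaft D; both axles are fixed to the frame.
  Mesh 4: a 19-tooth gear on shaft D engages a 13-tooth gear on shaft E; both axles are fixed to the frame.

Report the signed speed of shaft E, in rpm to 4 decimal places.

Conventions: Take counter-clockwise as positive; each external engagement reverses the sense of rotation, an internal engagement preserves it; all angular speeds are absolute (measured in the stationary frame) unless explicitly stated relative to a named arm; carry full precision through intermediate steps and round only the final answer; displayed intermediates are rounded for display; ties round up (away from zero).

4-mesh fixed-axis compound train (all bearings frame-fixed)
mesh 1 [64T→64T]: ω = 3325.0000×64/64 = 3325.0000 rpm, sense flips to −
mesh 2 [85T→35T]: ω = 3325.0000×85/35 = 8075.0000 rpm, sense flips to +
mesh 3 [71T→71T]: ω = 8075.0000×71/71 = 8075.0000 rpm, sense flips to −
mesh 4 [19T→13T]: ω = 8075.0000×19/13 = 11801.9231 rpm, sense flips to +
signed output speed = +11801.9231 rpm

+11801.9231 rpm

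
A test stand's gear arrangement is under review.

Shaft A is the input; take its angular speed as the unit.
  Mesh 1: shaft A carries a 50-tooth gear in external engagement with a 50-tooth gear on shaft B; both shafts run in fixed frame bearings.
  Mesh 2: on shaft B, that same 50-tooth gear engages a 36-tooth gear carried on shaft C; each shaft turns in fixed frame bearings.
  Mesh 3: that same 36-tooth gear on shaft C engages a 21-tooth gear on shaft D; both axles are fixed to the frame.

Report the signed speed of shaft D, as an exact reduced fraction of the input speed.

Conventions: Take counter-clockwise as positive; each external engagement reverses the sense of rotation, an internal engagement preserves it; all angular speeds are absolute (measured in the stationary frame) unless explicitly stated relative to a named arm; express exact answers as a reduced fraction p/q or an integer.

-50/21

3-mesh fixed-axis compound train (all bearings frame-fixed)
mesh 1 [50T→50T]: |ω|/ω_in = 1×50/50 = 1, sense flips to −
mesh 2 [50T→36T]: |ω|/ω_in = 1×50/36 = 25/18, sense flips to +
mesh 3 [36T→21T]: |ω|/ω_in = (25/18)×36/21 = 50/21, sense flips to −
signed output speed (× input speed) = -50/21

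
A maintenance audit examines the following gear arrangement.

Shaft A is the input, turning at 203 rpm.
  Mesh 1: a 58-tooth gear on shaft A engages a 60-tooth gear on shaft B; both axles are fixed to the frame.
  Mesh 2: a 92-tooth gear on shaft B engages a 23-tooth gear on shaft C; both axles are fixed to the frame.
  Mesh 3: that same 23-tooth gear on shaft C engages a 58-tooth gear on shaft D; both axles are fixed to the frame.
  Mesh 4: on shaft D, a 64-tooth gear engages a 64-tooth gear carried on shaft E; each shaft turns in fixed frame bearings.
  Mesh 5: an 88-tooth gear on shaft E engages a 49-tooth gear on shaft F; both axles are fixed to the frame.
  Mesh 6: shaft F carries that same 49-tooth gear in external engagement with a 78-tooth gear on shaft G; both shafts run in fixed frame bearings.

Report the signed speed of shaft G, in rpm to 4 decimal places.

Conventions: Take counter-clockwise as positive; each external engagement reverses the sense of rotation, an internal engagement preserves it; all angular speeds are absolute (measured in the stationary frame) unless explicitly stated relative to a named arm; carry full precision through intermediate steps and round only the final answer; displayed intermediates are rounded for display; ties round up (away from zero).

+351.1726 rpm

recognized (7 fixed axles, 6 meshes): fixed-axis compound train
mesh 1 [58T→60T]: ω = 203.0000×58/60 = 196.2333 rpm, sense flips to −
mesh 2 [92T→23T]: ω = 196.2333×92/23 = 784.9333 rpm, sense flips to +
mesh 3 [23T→58T]: ω = 784.9333×23/58 = 311.2667 rpm, sense flips to −
mesh 4 [64T→64T]: ω = 311.2667×64/64 = 311.2667 rpm, sense flips to +
mesh 5 [88T→49T]: ω = 311.2667×88/49 = 559.0095 rpm, sense flips to −
mesh 6 [49T→78T]: ω = 559.0095×49/78 = 351.1726 rpm, sense flips to +
signed output speed = +351.1726 rpm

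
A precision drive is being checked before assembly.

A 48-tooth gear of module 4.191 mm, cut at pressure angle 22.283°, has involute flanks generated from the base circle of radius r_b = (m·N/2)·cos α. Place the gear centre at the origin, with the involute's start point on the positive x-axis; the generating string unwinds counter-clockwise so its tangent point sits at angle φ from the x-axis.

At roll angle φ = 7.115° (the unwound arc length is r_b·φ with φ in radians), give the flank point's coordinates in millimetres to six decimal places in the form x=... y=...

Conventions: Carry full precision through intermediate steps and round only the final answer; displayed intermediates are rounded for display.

x=93.787474 y=0.059318

recognized (one wheel, involute flank): single-mesh tooth geometry, m = 4.191, N = 48
pitch radius r_p = m·N/2 = 4.191·48/2 = 100.584000
base radius r_b = r_p·cos α = 100.584000·cos 22.283° = 93.072615
roll angle φ = 7.115° = 0.12418018 rad
x = r_b·(cos φ + φ·sin φ) = 93.787474
y = r_b·(sin φ − φ·cos φ) = 0.059318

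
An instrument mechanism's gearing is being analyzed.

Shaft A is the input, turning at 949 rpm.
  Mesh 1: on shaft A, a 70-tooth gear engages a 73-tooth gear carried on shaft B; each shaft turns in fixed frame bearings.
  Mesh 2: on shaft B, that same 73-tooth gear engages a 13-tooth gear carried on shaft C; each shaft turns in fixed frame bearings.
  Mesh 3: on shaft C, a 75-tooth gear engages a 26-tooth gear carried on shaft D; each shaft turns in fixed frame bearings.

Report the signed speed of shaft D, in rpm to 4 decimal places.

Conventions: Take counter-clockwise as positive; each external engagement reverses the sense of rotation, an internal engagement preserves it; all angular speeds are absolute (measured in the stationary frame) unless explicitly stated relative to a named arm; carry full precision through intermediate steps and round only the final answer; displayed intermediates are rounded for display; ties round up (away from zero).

topology: fixed-axis compound train — 3 meshes, A→D
mesh 1 [70T→73T]: ω = 949.0000×70/73 = 910.0000 rpm, sense flips to −
mesh 2 [73T→13T]: ω = 910.0000×73/13 = 5110.0000 rpm, sense flips to +
mesh 3 [75T→26T]: ω = 5110.0000×75/26 = 14740.3846 rpm, sense flips to −
signed output speed = -14740.3846 rpm

-14740.3846 rpm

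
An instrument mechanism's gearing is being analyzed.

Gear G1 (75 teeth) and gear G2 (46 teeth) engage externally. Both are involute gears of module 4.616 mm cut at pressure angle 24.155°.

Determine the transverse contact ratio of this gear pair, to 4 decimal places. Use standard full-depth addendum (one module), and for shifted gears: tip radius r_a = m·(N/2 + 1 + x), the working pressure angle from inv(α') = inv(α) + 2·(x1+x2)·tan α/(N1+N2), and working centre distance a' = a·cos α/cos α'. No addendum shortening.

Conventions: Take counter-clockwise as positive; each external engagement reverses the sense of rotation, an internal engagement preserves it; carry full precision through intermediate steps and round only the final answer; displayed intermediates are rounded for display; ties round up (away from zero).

1.5823

class = single-mesh tooth geometry [involute pair 75T × 46T, m = 4.616]
base radii: r_b1 = 157.943673, r_b2 = 96.872120
tip radii: r_a1 = 177.716000, r_a2 = 110.784000
no profile shift: α' = α, a' = a
action lengths: √(r_a1²−r_b1²) = 81.466390, √(r_a2²−r_b2²) = 53.748368
base pitch p_b = π·m·cos α = 13.231858
CR = (81.466390 + 53.748368 − 279.268000·sin 24.15500°)/13.231858 = 1.582277
contact ratio ≈ 1.5823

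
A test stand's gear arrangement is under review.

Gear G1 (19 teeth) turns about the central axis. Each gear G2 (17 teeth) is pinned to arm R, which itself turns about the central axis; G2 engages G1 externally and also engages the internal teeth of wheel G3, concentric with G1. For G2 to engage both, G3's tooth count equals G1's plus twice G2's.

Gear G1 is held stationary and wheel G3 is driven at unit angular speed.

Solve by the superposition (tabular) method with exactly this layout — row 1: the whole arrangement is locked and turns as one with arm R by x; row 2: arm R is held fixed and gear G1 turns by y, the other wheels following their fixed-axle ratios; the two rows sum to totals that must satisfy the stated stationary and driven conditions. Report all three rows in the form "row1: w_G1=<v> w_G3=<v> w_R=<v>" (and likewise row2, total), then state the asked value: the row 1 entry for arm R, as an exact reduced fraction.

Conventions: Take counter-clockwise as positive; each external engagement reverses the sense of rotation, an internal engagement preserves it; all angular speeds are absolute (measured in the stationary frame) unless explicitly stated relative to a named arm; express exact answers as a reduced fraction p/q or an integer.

row1: w_G1=53/72 w_G3=53/72 w_R=53/72
row2: w_G1=-53/72 w_G3=19/72 w_R=0
total: w_G1=0 w_G3=1 w_R=53/72
asked value: 53/72

planetary set (19T centre, 17T on arm, 53T internal) — Willis relation
row 1 — lock + rotate with arm: ω_sun = ω_ring = ω_arm = x
row 2 (arm held, sun turns y): ω_ring = −(19/53)·y, ω_arm = 0
boundary: total ω_sun = x + y = 0 and total ω_ring = x − (19/53)·y = 1  ⇒  y = -53/72, x = 53/72
row 2 ring = −(19/53)·(-53/72) = 19/72
totals (row 1 + row 2): sun 53/72 + (-53/72) = 0, ring 53/72 + 19/72 = 1, arm 53/72 + 0 = 53/72
asked cell (row1, arm) = 53/72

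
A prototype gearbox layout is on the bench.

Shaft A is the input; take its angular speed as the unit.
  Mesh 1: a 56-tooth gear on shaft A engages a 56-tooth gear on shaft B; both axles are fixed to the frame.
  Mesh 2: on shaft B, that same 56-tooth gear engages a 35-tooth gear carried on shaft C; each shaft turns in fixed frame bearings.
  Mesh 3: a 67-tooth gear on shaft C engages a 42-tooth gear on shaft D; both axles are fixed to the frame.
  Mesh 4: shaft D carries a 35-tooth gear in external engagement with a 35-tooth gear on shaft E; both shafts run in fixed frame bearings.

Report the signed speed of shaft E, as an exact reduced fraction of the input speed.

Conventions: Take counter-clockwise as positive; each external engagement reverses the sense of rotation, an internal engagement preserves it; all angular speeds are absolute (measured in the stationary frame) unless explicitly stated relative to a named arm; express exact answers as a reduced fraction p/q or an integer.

268/105

4-mesh fixed-axis compound train (all bearings frame-fixed)
mesh 1 [56T→56T]: |ω|/ω_in = 1×56/56 = 1, sense flips to −
mesh 2 [56T→35T]: |ω|/ω_in = 1×56/35 = 8/5, sense flips to +
mesh 3 [67T→42T]: |ω|/ω_in = (8/5)×67/42 = 268/105, sense flips to −
mesh 4 [35T→35T]: |ω|/ω_in = (268/105)×35/35 = 268/105, sense flips to +
signed output speed (× input speed) = 268/105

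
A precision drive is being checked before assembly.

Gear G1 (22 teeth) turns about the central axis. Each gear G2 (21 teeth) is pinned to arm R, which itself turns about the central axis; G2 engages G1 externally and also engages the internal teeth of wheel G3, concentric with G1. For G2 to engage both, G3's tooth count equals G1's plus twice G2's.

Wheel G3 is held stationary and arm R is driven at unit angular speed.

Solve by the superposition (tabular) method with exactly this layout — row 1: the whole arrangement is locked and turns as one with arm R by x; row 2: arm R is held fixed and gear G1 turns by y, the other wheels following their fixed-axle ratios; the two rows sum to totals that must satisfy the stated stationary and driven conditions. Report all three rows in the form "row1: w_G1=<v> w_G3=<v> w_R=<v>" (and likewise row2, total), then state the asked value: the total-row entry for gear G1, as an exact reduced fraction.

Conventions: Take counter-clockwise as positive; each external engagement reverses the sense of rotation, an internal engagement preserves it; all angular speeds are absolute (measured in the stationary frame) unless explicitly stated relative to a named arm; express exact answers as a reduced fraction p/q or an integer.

row1: w_G1=1 w_G3=1 w_R=1
row2: w_G1=32/11 w_G3=-1 w_R=0
total: w_G1=43/11 w_G3=0 w_R=1
asked value: 43/11

topology: planetary set — G1 22T / G2 21T / G3 64T, arm = carrier (Willis)
row 1 (train locked, turned with arm): all members turn x
superposition row 2 [arm held]: sun y, ring −(22/64)·y, arm 0
boundary: total ω_ring = x − (22/64)·y = 0 and total ω_arm = x = 1  ⇒  y = 32/11, x = 1
row 2 ring = −(22/64)·32/11 = -1
totals (row 1 + row 2): sun 1 + 32/11 = 43/11, ring 1 + (-1) = 0, arm 1 + 0 = 1
asked cell (total, sun) = 43/11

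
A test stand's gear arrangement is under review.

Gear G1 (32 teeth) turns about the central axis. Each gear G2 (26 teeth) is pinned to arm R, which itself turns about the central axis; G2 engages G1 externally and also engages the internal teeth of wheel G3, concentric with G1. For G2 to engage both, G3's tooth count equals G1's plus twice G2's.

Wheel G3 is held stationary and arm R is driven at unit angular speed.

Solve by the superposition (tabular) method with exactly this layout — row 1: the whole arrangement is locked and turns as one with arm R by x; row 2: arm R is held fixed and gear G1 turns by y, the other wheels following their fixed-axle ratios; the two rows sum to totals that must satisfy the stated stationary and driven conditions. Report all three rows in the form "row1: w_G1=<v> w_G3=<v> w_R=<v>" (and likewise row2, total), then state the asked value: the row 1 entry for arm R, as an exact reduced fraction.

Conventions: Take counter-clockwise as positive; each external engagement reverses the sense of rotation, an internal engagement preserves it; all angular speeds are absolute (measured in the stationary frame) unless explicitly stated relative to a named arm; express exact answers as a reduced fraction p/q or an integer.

row1: w_G1=1 w_G3=1 w_R=1
row2: w_G1=21/8 w_G3=-1 w_R=0
total: w_G1=29/8 w_G3=0 w_R=1
asked value: 1

class = planetary set [G3 = 32+2·26 = 84; Willis about the carrier]
row 1 (train locked, turned with arm): all members turn x
row 2 (arm held, sun turns y): ω_ring = −(32/84)·y, ω_arm = 0
boundary: total ω_ring = x − (32/84)·y = 0 and total ω_arm = x = 1  ⇒  y = 21/8, x = 1
row 2 ring = −(32/84)·21/8 = -1
totals (row 1 + row 2): sun 1 + 21/8 = 29/8, ring 1 + (-1) = 0, arm 1 + 0 = 1
asked cell (row1, arm) = 1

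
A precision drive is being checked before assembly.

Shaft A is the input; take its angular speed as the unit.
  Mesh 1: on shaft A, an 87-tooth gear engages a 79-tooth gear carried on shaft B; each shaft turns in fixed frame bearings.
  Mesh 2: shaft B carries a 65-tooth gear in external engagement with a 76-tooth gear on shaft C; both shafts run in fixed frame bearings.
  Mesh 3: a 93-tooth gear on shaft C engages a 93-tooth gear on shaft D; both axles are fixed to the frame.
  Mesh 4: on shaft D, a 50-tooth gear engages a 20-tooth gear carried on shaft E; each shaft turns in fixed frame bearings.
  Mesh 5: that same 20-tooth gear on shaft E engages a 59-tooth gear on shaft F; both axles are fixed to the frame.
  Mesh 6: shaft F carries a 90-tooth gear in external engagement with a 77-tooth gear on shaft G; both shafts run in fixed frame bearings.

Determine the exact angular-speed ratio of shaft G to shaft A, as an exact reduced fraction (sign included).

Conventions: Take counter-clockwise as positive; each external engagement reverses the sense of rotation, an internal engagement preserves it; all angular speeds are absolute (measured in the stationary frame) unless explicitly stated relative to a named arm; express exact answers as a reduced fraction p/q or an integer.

class = fixed-axis compound train [6 meshes; 6 ratios multiply, 6 sense flips]
mesh 1 [87T→79T]: running ratio 87/79, sense −
mesh 2 [65T→76T]: running ratio 5655/6004, sense +
mesh 3 [93T→93T]: running ratio 5655/6004, sense −
mesh 4 [50T→20T]: running ratio 28275/12008, sense +
mesh 5 [20T→59T]: running ratio 141375/177118, sense −
mesh 6 [90T→77T]: running ratio 6361875/6819043, sense +
ω_out/ω_in = 6361875/6819043

6361875/6819043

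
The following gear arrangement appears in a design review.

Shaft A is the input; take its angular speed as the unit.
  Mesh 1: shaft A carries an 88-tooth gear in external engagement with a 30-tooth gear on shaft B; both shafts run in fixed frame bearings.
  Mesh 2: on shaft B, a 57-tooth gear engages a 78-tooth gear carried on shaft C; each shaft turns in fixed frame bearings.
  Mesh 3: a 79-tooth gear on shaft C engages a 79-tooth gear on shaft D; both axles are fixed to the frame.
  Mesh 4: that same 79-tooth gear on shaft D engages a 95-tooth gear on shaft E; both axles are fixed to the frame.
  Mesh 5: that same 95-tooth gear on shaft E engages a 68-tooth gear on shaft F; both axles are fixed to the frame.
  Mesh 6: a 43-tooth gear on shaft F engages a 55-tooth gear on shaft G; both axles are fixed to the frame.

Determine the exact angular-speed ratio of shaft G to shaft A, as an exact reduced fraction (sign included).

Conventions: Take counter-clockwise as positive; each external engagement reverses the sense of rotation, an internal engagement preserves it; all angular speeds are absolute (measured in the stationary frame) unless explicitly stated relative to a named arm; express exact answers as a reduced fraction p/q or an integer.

class = fixed-axis compound train [6 meshes; 6 ratios multiply, 6 sense flips]
mesh 1 [88T→30T]: running ratio 44/15, sense −
mesh 2 [57T→78T]: running ratio 418/195, sense +
mesh 3 [79T→79T]: running ratio 418/195, sense −
mesh 4 [79T→95T]: running ratio 1738/975, sense +
mesh 5 [95T→68T]: running ratio 16511/6630, sense −
mesh 6 [43T→55T]: running ratio 64543/33150, sense +
ω_out/ω_in = 64543/33150

64543/33150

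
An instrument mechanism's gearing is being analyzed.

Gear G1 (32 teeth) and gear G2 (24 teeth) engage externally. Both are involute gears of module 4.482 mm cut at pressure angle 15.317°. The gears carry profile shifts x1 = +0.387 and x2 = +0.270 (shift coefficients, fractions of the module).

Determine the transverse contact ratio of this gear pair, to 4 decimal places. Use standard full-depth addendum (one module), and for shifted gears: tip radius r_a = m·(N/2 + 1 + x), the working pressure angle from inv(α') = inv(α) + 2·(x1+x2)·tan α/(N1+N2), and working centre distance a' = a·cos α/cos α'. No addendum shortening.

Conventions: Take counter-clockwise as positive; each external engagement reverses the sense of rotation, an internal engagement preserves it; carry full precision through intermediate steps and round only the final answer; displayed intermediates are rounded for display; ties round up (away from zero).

single-mesh involute tooth geometry (32T engaging 24T at module 4.482)
base radii: r_b1 = 69.164724, r_b2 = 51.873543
tip radii: r_a1 = 77.928534, r_a2 = 59.476140
inv(α') = inv(15.317°) + 2·(+0.387+0.270)·tan α/(32+24) = 0.01298248  ⇒  α' = 19.12830°
a' = a·cos α / cos α' = 125.4960·cos 15.317°/cos 19.12830° = 128.111676
action lengths: √(r_a1²−r_b1²) = 35.904002, √(r_a2²−r_b2²) = 29.095477
base pitch p_b = π·m·cos α = 13.580462
CR = (35.904002 + 29.095477 − 128.111676·sin 19.12830°)/13.580462 = 1.695027
contact ratio ≈ 1.6950

1.6950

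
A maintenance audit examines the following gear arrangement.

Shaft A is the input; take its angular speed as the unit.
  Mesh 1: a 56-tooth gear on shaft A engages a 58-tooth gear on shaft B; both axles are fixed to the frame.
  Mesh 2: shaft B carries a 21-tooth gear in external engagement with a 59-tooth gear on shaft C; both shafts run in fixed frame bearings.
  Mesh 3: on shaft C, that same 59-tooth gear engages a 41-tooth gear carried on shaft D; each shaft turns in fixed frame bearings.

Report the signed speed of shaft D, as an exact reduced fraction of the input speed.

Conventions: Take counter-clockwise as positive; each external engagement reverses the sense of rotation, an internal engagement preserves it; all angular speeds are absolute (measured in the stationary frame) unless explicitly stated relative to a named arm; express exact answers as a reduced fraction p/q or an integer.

-588/1189

3-mesh fixed-axis compound train (all bearings frame-fixed)
mesh 1 [56T→58T]: |ω|/ω_in = 1×56/58 = 28/29, sense flips to −
mesh 2 [21T→59T]: |ω|/ω_in = (28/29)×21/59 = 588/1711, sense flips to +
mesh 3 [59T→41T]: |ω|/ω_in = (588/1711)×59/41 = 588/1189, sense flips to −
signed output speed (× input speed) = -588/1189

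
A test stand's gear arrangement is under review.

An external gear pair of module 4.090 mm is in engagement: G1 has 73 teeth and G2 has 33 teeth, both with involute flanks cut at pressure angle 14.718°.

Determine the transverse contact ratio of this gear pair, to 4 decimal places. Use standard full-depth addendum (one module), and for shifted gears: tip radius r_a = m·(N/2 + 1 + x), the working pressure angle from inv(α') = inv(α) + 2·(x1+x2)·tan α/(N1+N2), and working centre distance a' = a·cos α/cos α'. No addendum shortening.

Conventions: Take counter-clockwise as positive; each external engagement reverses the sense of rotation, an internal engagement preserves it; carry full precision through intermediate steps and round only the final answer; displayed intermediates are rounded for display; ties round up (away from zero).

2.0948

class = single-mesh tooth geometry [involute pair 73T × 33T, m = 4.090]
base radii: r_b1 = 144.386658, r_b2 = 65.270681
tip radii: r_a1 = 153.375000, r_a2 = 71.575000
no profile shift: α' = α, a' = a
action lengths: √(r_a1²−r_b1²) = 51.733776, √(r_a2²−r_b2²) = 29.372075
base pitch p_b = π·m·cos α = 12.427509
CR = (51.733776 + 29.372075 − 216.770000·sin 14.71800°)/12.427509 = 2.094778
contact ratio ≈ 2.0948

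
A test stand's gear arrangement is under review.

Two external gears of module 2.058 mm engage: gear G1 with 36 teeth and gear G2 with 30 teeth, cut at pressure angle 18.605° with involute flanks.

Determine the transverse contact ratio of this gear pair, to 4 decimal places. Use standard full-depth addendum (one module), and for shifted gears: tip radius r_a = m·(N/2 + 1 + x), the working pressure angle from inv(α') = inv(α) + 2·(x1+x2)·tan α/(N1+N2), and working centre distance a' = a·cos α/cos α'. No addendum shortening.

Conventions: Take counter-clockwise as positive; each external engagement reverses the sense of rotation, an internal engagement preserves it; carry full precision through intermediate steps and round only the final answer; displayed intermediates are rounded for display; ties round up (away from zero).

1.7394

class = single-mesh tooth geometry [involute pair 36T × 30T, m = 2.058]
base radii: r_b1 = 35.108102, r_b2 = 29.256751
tip radii: r_a1 = 39.102000, r_a2 = 32.928000
no profile shift: α' = α, a' = a
action lengths: √(r_a1²−r_b1²) = 17.215911, √(r_a2²−r_b2²) = 15.109457
base pitch p_b = π·m·cos α = 6.127520
CR = (17.215911 + 15.109457 − 67.914000·sin 18.60500°)/6.127520 = 1.739358
contact ratio ≈ 1.7394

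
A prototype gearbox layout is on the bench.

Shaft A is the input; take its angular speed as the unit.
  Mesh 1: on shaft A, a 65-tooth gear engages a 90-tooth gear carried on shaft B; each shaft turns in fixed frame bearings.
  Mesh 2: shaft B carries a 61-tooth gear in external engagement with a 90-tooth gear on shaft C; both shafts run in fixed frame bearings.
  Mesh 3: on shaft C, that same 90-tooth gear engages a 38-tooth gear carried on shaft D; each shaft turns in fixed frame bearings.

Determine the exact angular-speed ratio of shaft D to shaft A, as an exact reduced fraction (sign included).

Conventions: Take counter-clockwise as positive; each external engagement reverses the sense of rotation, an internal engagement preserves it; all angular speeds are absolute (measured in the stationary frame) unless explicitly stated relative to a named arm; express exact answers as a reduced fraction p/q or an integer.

class = fixed-axis compound train [3 meshes; 3 ratios multiply, 3 sense flips]
mesh 1 [65T→90T]: running ratio 13/18, sense −
mesh 2 [61T→90T]: running ratio 793/1620, sense +
mesh 3 [90T→38T]: running ratio 793/684, sense −
ω_out/ω_in = -793/684

-793/684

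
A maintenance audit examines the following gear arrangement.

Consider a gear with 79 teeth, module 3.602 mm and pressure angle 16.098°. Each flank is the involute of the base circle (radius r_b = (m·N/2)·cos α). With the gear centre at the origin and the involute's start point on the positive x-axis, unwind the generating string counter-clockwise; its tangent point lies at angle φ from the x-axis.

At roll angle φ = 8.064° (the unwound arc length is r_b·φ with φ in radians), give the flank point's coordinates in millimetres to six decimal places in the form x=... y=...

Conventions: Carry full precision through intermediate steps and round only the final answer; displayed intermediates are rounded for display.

x=138.047302 y=0.126786

class = single-mesh tooth geometry [base-circle involute, m = 3.602, 79T]
pitch radius r_p = m·N/2 = 3.602·79/2 = 142.279000
base radius r_b = r_p·cos α = 142.279000·cos 16.098° = 136.700074
roll angle φ = 8.064° = 0.14074335 rad
x = r_b·(cos φ + φ·sin φ) = 138.047302
y = r_b·(sin φ − φ·cos φ) = 0.126786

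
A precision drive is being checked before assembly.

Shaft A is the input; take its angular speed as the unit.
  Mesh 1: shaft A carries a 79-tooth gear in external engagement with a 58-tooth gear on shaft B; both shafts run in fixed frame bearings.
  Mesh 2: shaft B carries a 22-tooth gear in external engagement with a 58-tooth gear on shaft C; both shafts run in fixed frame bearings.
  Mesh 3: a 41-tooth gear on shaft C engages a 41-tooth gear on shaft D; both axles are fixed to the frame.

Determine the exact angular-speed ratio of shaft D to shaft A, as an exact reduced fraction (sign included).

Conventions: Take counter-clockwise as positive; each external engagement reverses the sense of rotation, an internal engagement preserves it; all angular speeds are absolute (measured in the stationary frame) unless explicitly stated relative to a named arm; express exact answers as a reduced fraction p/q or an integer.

-869/1682

class = fixed-axis compound train [3 meshes; 3 ratios multiply, 3 sense flips]
mesh 1 [79T→58T]: running ratio 79/58, sense −
mesh 2 [22T→58T]: running ratio 869/1682, sense +
mesh 3 [41T→41T]: running ratio 869/1682, sense −
ω_out/ω_in = -869/1682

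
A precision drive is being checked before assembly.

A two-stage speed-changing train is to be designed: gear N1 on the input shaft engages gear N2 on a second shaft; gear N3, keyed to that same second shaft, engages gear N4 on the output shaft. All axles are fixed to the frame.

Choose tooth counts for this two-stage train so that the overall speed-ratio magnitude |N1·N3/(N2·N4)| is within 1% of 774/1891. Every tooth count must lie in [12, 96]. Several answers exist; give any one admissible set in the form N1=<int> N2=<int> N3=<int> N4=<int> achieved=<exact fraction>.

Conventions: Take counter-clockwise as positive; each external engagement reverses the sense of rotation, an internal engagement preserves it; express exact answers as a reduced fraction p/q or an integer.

N1=18 N2=31 N3=43 N4=61 achieved=774/1891

topology: fixed-axis compound train — 2 stages, target 774/1891
target = 774/1891 in lowest terms: an exact hit needs N1·N3 = k·774 and N2·N4 = k·1891 for one integer k, every count in [12, 96]; additionally prefer no 1:1 stage (N1 ≠ N2, N3 ≠ N4)
k = 1: N1·N3 = 774 = 18·43, N2·N4 = 1891 = 31·61
achieved = 18·43/(31·61) = 774/1891; |achieved − target| = 0 ≤ 387/94550 ✓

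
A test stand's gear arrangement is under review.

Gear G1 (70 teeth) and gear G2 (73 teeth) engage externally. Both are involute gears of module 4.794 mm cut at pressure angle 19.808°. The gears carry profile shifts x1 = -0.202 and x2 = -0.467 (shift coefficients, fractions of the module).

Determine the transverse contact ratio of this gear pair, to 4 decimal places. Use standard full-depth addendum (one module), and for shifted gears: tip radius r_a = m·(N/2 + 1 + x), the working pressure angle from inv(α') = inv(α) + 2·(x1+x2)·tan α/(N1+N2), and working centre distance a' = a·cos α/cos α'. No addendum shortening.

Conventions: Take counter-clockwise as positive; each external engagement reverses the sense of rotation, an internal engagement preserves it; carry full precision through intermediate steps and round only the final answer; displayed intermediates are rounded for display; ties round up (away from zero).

1.9670

single-mesh involute tooth geometry (70T engaging 73T at module 4.794)
base radii: r_b1 = 157.862447, r_b2 = 164.627980
tip radii: r_a1 = 171.615612, r_a2 = 177.536202
inv(α') = inv(19.808°) + 2·(-0.202-0.467)·tan α/(70+73) = 0.01109499  ⇒  α' = 18.17965°
a' = a·cos α / cos α' = 342.7710·cos 19.808°/cos 18.17965° = 339.433971
action lengths: √(r_a1²−r_b1²) = 67.315423, √(r_a2²−r_b2²) = 66.458492
base pitch p_b = π·m·cos α = 14.169700
CR = (67.315423 + 66.458492 − 339.433971·sin 18.17965°)/14.169700 = 1.966971
contact ratio ≈ 1.9670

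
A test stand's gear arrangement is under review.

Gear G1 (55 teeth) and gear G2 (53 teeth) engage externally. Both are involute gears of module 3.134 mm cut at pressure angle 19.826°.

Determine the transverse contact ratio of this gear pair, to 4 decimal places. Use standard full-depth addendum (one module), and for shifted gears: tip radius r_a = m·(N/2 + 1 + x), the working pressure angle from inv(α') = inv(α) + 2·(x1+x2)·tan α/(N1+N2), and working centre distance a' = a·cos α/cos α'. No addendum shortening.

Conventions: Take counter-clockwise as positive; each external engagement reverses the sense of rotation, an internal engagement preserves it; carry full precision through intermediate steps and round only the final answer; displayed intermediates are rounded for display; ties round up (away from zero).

1.7773

recognized (one external pair, fixed centres): single-mesh tooth geometry, m = 3.134, N1 = 55, N2 = 53
base radii: r_b1 = 81.076553, r_b2 = 78.128315
tip radii: r_a1 = 89.319000, r_a2 = 86.185000
no profile shift: α' = α, a' = a
action lengths: √(r_a1²−r_b1²) = 37.476344, √(r_a2²−r_b2²) = 36.384347
base pitch p_b = π·m·cos α = 9.262164
CR = (37.476344 + 36.384347 − 169.236000·sin 19.82600°)/9.262164 = 1.777316
contact ratio ≈ 1.7773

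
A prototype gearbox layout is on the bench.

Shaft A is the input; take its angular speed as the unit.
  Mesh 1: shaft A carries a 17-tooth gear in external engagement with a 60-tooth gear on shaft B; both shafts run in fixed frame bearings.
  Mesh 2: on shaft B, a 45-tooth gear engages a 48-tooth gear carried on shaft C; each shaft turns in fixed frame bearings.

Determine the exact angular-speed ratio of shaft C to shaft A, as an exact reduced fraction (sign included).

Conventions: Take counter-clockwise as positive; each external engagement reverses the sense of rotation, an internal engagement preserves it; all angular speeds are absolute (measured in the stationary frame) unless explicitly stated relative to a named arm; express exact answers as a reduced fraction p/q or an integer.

class = fixed-axis compound train [2 meshes; 2 ratios multiply, 2 sense flips]
mesh 1 [17T→60T]: running ratio 17/60, sense −
mesh 2 [45T→48T]: running ratio 17/64, sense +
ω_out/ω_in = 17/64

17/64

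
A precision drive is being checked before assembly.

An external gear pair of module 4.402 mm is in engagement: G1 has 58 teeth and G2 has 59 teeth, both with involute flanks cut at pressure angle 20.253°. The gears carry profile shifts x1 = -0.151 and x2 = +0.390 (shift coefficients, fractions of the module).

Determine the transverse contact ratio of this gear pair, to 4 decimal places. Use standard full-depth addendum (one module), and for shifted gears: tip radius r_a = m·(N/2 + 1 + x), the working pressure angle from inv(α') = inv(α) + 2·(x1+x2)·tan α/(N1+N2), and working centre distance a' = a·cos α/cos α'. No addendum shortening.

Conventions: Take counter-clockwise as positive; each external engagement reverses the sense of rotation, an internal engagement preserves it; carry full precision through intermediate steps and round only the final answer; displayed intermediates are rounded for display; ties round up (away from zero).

recognized (one external pair, fixed centres): single-mesh tooth geometry, m = 4.402, N1 = 58, N2 = 59
base radii: r_b1 = 119.765316, r_b2 = 121.830235
tip radii: r_a1 = 131.395298, r_a2 = 135.977780
inv(α') = inv(20.253°) + 2·(-0.151+0.390)·tan α/(58+59) = 0.01700488  ⇒  α' = 20.86687°
a' = a·cos α / cos α' = 257.5170·cos 20.253°/cos 20.86687° = 258.553951
action lengths: √(r_a1²−r_b1²) = 54.046216, √(r_a2²−r_b2²) = 60.393298
base pitch p_b = π·m·cos α = 12.974270
CR = (54.046216 + 60.393298 − 258.553951·sin 20.86687°)/12.974270 = 1.722114
contact ratio ≈ 1.7221

1.7221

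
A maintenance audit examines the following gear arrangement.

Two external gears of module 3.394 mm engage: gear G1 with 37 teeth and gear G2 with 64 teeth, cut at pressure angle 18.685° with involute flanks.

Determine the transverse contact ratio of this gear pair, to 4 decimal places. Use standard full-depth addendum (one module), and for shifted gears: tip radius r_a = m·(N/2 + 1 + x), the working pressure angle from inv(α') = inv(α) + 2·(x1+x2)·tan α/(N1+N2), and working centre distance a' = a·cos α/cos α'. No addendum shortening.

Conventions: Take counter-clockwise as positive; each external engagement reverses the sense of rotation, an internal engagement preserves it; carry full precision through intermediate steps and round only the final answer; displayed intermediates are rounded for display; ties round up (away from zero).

single-mesh involute tooth geometry (37T engaging 64T at module 3.394)
base radii: r_b1 = 59.479654, r_b2 = 102.883726
tip radii: r_a1 = 66.183000, r_a2 = 112.002000
no profile shift: α' = α, a' = a
action lengths: √(r_a1²−r_b1²) = 29.023442, √(r_a2²−r_b2²) = 44.264962
base pitch p_b = π·m·cos α = 10.100586
CR = (29.023442 + 44.264962 − 171.397000·sin 18.68500°)/10.100586 = 1.819578
contact ratio ≈ 1.8196

1.8196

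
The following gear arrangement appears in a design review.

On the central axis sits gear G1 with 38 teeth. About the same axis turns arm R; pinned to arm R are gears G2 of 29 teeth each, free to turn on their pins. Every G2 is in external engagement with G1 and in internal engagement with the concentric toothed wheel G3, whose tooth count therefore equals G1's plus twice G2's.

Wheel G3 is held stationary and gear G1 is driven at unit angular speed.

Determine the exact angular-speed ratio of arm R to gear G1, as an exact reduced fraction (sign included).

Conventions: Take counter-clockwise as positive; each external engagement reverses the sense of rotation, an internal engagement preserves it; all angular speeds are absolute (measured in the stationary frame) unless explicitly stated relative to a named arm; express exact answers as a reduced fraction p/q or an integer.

19/67

topology: planetary set — G1 38T / G2 29T / G3 96T, arm = carrier (Willis)
ring teeth: 38 + 2·29 = 96
38(ω_sun−ω_arm) = −96(ω_ring−ω_arm),  ω_ring = 0, ω_sun = 1
38(1−ω_arm) = −96(0−ω_arm)  ⇒  134·ω_arm = 38  ⇒  ω_arm = 19/67
ω_out/ω_in = 19/67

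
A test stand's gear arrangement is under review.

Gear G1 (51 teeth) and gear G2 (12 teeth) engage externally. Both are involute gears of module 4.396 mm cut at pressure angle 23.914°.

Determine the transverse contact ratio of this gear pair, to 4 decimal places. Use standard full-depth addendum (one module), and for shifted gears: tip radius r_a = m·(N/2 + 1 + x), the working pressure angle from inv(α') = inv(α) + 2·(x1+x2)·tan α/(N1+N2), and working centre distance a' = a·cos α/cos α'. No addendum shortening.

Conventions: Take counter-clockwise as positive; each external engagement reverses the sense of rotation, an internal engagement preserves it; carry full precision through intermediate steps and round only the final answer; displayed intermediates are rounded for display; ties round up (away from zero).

recognized (one external pair, fixed centres): single-mesh tooth geometry, m = 4.396, N1 = 51, N2 = 12
base radii: r_b1 = 102.474940, r_b2 = 24.111751
tip radii: r_a1 = 116.494000, r_a2 = 30.772000
no profile shift: α' = α, a' = a
action lengths: √(r_a1²−r_b1²) = 55.405223, √(r_a2²−r_b2²) = 19.119087
base pitch p_b = π·m·cos α = 12.624883
CR = (55.405223 + 19.119087 − 138.474000·sin 23.91400°)/12.624883 = 1.456790
contact ratio ≈ 1.4568

1.4568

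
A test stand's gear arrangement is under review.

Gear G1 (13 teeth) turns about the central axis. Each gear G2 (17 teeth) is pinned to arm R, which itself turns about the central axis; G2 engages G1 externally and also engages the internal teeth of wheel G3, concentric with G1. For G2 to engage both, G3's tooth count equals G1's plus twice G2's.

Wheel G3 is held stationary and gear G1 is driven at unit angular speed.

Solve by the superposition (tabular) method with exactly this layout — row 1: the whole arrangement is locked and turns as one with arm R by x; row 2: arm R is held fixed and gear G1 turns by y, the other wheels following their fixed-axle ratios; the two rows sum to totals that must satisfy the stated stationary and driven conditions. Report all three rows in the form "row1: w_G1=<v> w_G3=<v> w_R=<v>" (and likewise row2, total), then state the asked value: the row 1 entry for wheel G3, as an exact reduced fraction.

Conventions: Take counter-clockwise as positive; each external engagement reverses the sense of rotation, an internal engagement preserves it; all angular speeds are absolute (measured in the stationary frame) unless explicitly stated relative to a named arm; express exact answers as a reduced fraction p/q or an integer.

row1: w_G1=13/60 w_G3=13/60 w_R=13/60
row2: w_G1=47/60 w_G3=-13/60 w_R=0
total: w_G1=1 w_G3=0 w_R=13/60
asked value: 13/60

topology: planetary set — G1 13T / G2 17T / G3 47T, arm = carrier (Willis)
row 1 (train locked, turned with arm): all members turn x
row 2: sun turns y, ring = −(13/47)·y, arm 0
boundary: total ω_ring = x − (13/47)·y = 0 and total ω_sun = x + y = 1  ⇒  y = 47/60, x = 13/60
row 2 ring = −(13/47)·47/60 = -13/60
totals (row 1 + row 2): sun 13/60 + 47/60 = 1, ring 13/60 + (-13/60) = 0, arm 13/60 + 0 = 13/60
asked cell (row1, ring) = 13/60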